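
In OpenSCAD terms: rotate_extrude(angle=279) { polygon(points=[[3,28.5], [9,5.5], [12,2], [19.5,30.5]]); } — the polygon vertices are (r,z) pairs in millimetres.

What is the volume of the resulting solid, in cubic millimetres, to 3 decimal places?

Profile (r,z), 4 vertices: (3,28.5) (9,5.5) (12,2) (19.5,30.5)
edge 0: (3,28.5)→(9,5.5)  cross = 3·5.5 − 9·28.5 = -240.0000; (r_i+r_j)·cross = 12·-240.0000 = -2880.0000
edge 1: (9,5.5)→(12,2)  cross = 9·2 − 12·5.5 = -48.0000; (r_i+r_j)·cross = 21·-48.0000 = -1008.0000
edge 2: (12,2)→(19.5,30.5)  cross = 12·30.5 − 19.5·2 = 327.0000; (r_i+r_j)·cross = 31.5·327.0000 = 10300.5000
edge 3: (19.5,30.5)→(3,28.5)  cross = 19.5·28.5 − 3·30.5 = 464.2500; (r_i+r_j)·cross = 22.5·464.2500 = 10445.6250
Σcross = 503.2500 → A = |Σcross|/2 = 251.6250 mm²
Σ(r_i+r_j)·cross = 16858.1250 → first moment M = |Σ|/6 = 2809.6875
R_c = M/A = 2809.6875/251.6250 = 11.1662 mm
θ = 279° = 4.869469 rad
V = θ·R_c·A = 4.869469·11.1662·251.6250 = 13681.685 mm³

Volume = 13681.685 mm³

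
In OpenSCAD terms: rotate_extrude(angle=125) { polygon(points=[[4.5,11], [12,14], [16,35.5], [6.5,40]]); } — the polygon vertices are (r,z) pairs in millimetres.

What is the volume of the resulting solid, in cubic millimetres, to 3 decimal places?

Profile (r,z), 4 vertices: (4.5,11) (12,14) (16,35.5) (6.5,40)
edge 0: (4.5,11)→(12,14)  cross = 4.5·14 − 12·11 = -69.0000; (r_i+r_j)·cross = 16.5·-69.0000 = -1138.5000
edge 1: (12,14)→(16,35.5)  cross = 12·35.5 − 16·14 = 202.0000; (r_i+r_j)·cross = 28·202.0000 = 5656.0000
edge 2: (16,35.5)→(6.5,40)  cross = 16·40 − 6.5·35.5 = 409.2500; (r_i+r_j)·cross = 22.5·409.2500 = 9208.1250
edge 3: (6.5,40)→(4.5,11)  cross = 6.5·11 − 4.5·40 = -108.5000; (r_i+r_j)·cross = 11·-108.5000 = -1193.5000
Σcross = 433.7500 → A = |Σcross|/2 = 216.8750 mm²
Σ(r_i+r_j)·cross = 12532.1250 → first moment M = |Σ|/6 = 2088.6875
R_c = M/A = 2088.6875/216.8750 = 9.6308 mm
θ = 125° = 2.181662 rad
V = θ·R_c·A = 2.181662·9.6308·216.8750 = 4556.809 mm³

Volume = 4556.809 mm³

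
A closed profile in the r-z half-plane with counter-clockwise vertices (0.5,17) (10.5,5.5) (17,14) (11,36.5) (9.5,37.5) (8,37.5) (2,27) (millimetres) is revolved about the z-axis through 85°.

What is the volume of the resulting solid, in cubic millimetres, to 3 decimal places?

Profile (r,z), 7 vertices: (0.5,17) (10.5,5.5) (17,14) (11,36.5) (9.5,37.5) (8,37.5) (2,27)
edge 0: (0.5,17)→(10.5,5.5)  cross = 0.5·5.5 − 10.5·17 = -175.7500; (r_i+r_j)·cross = 11·-175.7500 = -1933.2500
edge 1: (10.5,5.5)→(17,14)  cross = 10.5·14 − 17·5.5 = 53.5000; (r_i+r_j)·cross = 27.5·53.5000 = 1471.2500
edge 2: (17,14)→(11,36.5)  cross = 17·36.5 − 11·14 = 466.5000; (r_i+r_j)·cross = 28·466.5000 = 13062.0000
edge 3: (11,36.5)→(9.5,37.5)  cross = 11·37.5 − 9.5·36.5 = 65.7500; (r_i+r_j)·cross = 20.5·65.7500 = 1347.8750
edge 4: (9.5,37.5)→(8,37.5)  cross = 9.5·37.5 − 8·37.5 = 56.2500; (r_i+r_j)·cross = 17.5·56.2500 = 984.3750
edge 5: (8,37.5)→(2,27)  cross = 8·27 − 2·37.5 = 141.0000; (r_i+r_j)·cross = 10·141.0000 = 1410.0000
edge 6: (2,27)→(0.5,17)  cross = 2·17 − 0.5·27 = 20.5000; (r_i+r_j)·cross = 2.5·20.5000 = 51.2500
Σcross = 627.7500 → A = |Σcross|/2 = 313.8750 mm²
Σ(r_i+r_j)·cross = 16393.5000 → first moment M = |Σ|/6 = 2732.2500
R_c = M/A = 2732.2500/313.8750 = 8.7049 mm
θ = 85° = 1.483530 rad
V = θ·R_c·A = 1.483530·8.7049·313.8750 = 4053.374 mm³

Volume = 4053.374 mm³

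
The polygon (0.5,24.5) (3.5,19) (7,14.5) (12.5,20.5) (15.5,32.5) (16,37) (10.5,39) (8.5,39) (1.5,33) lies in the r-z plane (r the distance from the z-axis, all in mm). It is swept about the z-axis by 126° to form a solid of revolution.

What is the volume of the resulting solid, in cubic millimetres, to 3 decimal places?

Profile (r,z), 9 vertices: (0.5,24.5) (3.5,19) (7,14.5) (12.5,20.5) (15.5,32.5) (16,37) (10.5,39) (8.5,39) (1.5,33)
edge 0: (0.5,24.5)→(3.5,19)  cross = 0.5·19 − 3.5·24.5 = -76.2500; (r_i+r_j)·cross = 4·-76.2500 = -305.0000
edge 1: (3.5,19)→(7,14.5)  cross = 3.5·14.5 − 7·19 = -82.2500; (r_i+r_j)·cross = 10.5·-82.2500 = -863.6250
edge 2: (7,14.5)→(12.5,20.5)  cross = 7·20.5 − 12.5·14.5 = -37.7500; (r_i+r_j)·cross = 19.5·-37.7500 = -736.1250
edge 3: (12.5,20.5)→(15.5,32.5)  cross = 12.5·32.5 − 15.5·20.5 = 88.5000; (r_i+r_j)·cross = 28·88.5000 = 2478.0000
edge 4: (15.5,32.5)→(16,37)  cross = 15.5·37 − 16·32.5 = 53.5000; (r_i+r_j)·cross = 31.5·53.5000 = 1685.2500
edge 5: (16,37)→(10.5,39)  cross = 16·39 − 10.5·37 = 235.5000; (r_i+r_j)·cross = 26.5·235.5000 = 6240.7500
edge 6: (10.5,39)→(8.5,39)  cross = 10.5·39 − 8.5·39 = 78.0000; (r_i+r_j)·cross = 19·78.0000 = 1482.0000
edge 7: (8.5,39)→(1.5,33)  cross = 8.5·33 − 1.5·39 = 222.0000; (r_i+r_j)·cross = 10·222.0000 = 2220.0000
edge 8: (1.5,33)→(0.5,24.5)  cross = 1.5·24.5 − 0.5·33 = 20.2500; (r_i+r_j)·cross = 2·20.2500 = 40.5000
Σcross = 501.5000 → A = |Σcross|/2 = 250.7500 mm²
Σ(r_i+r_j)·cross = 12241.7500 → first moment M = |Σ|/6 = 2040.2917
R_c = M/A = 2040.2917/250.7500 = 8.1368 mm
θ = 126° = 2.199115 rad
V = θ·R_c·A = 2.199115·8.1368·250.7500 = 4486.836 mm³

Volume = 4486.836 mm³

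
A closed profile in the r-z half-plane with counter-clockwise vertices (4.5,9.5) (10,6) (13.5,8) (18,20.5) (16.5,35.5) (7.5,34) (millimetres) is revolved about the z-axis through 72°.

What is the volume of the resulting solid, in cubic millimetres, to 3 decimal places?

Profile (r,z), 6 vertices: (4.5,9.5) (10,6) (13.5,8) (18,20.5) (16.5,35.5) (7.5,34)
edge 0: (4.5,9.5)→(10,6)  cross = 4.5·6 − 10·9.5 = -68.0000; (r_i+r_j)·cross = 14.5·-68.0000 = -986.0000
edge 1: (10,6)→(13.5,8)  cross = 10·8 − 13.5·6 = -1.0000; (r_i+r_j)·cross = 23.5·-1.0000 = -23.5000
edge 2: (13.5,8)→(18,20.5)  cross = 13.5·20.5 − 18·8 = 132.7500; (r_i+r_j)·cross = 31.5·132.7500 = 4181.6250
edge 3: (18,20.5)→(16.5,35.5)  cross = 18·35.5 − 16.5·20.5 = 300.7500; (r_i+r_j)·cross = 34.5·300.7500 = 10375.8750
edge 4: (16.5,35.5)→(7.5,34)  cross = 16.5·34 − 7.5·35.5 = 294.7500; (r_i+r_j)·cross = 24·294.7500 = 7074.0000
edge 5: (7.5,34)→(4.5,9.5)  cross = 7.5·9.5 − 4.5·34 = -81.7500; (r_i+r_j)·cross = 12·-81.7500 = -981.0000
Σcross = 577.5000 → A = |Σcross|/2 = 288.7500 mm²
Σ(r_i+r_j)·cross = 19641.0000 → first moment M = |Σ|/6 = 3273.5000
R_c = M/A = 3273.5000/288.7500 = 11.3368 mm
θ = 72° = 1.256637 rad
V = θ·R_c·A = 1.256637·11.3368·288.7500 = 4113.601 mm³

Volume = 4113.601 mm³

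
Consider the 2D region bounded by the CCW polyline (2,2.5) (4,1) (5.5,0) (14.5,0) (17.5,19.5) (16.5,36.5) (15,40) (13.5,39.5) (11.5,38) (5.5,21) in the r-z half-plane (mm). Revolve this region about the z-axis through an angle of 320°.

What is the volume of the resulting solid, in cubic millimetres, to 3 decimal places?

Volume = 24737.250 mm³

Profile (r,z), 10 vertices: (2,2.5) (4,1) (5.5,0) (14.5,0) (17.5,19.5) (16.5,36.5) (15,40) (13.5,39.5) (11.5,38) (5.5,21)
edge 0: (2,2.5)→(4,1)  cross = 2·1 − 4·2.5 = -8.0000; (r_i+r_j)·cross = 6·-8.0000 = -48.0000
edge 1: (4,1)→(5.5,0)  cross = 4·0 − 5.5·1 = -5.5000; (r_i+r_j)·cross = 9.5·-5.5000 = -52.2500
edge 2: (5.5,0)→(14.5,0)  cross = 5.5·0 − 14.5·0 = 0.0000; (r_i+r_j)·cross = 20·0.0000 = 0.0000
edge 3: (14.5,0)→(17.5,19.5)  cross = 14.5·19.5 − 17.5·0 = 282.7500; (r_i+r_j)·cross = 32·282.7500 = 9048.0000
edge 4: (17.5,19.5)→(16.5,36.5)  cross = 17.5·36.5 − 16.5·19.5 = 317.0000; (r_i+r_j)·cross = 34·317.0000 = 10778.0000
edge 5: (16.5,36.5)→(15,40)  cross = 16.5·40 − 15·36.5 = 112.5000; (r_i+r_j)·cross = 31.5·112.5000 = 3543.7500
edge 6: (15,40)→(13.5,39.5)  cross = 15·39.5 − 13.5·40 = 52.5000; (r_i+r_j)·cross = 28.5·52.5000 = 1496.2500
edge 7: (13.5,39.5)→(11.5,38)  cross = 13.5·38 − 11.5·39.5 = 58.7500; (r_i+r_j)·cross = 25·58.7500 = 1468.7500
edge 8: (11.5,38)→(5.5,21)  cross = 11.5·21 − 5.5·38 = 32.5000; (r_i+r_j)·cross = 17·32.5000 = 552.5000
edge 9: (5.5,21)→(2,2.5)  cross = 5.5·2.5 − 2·21 = -28.2500; (r_i+r_j)·cross = 7.5·-28.2500 = -211.8750
Σcross = 814.2500 → A = |Σcross|/2 = 407.1250 mm²
Σ(r_i+r_j)·cross = 26575.1250 → first moment M = |Σ|/6 = 4429.1875
R_c = M/A = 4429.1875/407.1250 = 10.8792 mm
θ = 320° = 5.585054 rad
V = θ·R_c·A = 5.585054·10.8792·407.1250 = 24737.250 mm³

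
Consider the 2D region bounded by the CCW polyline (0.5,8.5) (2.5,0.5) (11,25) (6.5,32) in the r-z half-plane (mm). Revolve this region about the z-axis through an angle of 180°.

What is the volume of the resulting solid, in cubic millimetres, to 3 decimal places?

Profile (r,z), 4 vertices: (0.5,8.5) (2.5,0.5) (11,25) (6.5,32)
edge 0: (0.5,8.5)→(2.5,0.5)  cross = 0.5·0.5 − 2.5·8.5 = -21.0000; (r_i+r_j)·cross = 3·-21.0000 = -63.0000
edge 1: (2.5,0.5)→(11,25)  cross = 2.5·25 − 11·0.5 = 57.0000; (r_i+r_j)·cross = 13.5·57.0000 = 769.5000
edge 2: (11,25)→(6.5,32)  cross = 11·32 − 6.5·25 = 189.5000; (r_i+r_j)·cross = 17.5·189.5000 = 3316.2500
edge 3: (6.5,32)→(0.5,8.5)  cross = 6.5·8.5 − 0.5·32 = 39.2500; (r_i+r_j)·cross = 7·39.2500 = 274.7500
Σcross = 264.7500 → A = |Σcross|/2 = 132.3750 mm²
Σ(r_i+r_j)·cross = 4297.5000 → first moment M = |Σ|/6 = 716.2500
R_c = M/A = 716.2500/132.3750 = 5.4108 mm
θ = 180° = 3.141593 rad
V = θ·R_c·A = 3.141593·5.4108·132.3750 = 2250.166 mm³

Volume = 2250.166 mm³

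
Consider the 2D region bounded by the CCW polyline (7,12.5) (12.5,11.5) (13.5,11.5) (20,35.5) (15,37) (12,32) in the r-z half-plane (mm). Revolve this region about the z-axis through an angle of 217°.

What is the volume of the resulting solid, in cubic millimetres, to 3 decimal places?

Profile (r,z), 6 vertices: (7,12.5) (12.5,11.5) (13.5,11.5) (20,35.5) (15,37) (12,32)
edge 0: (7,12.5)→(12.5,11.5)  cross = 7·11.5 − 12.5·12.5 = -75.7500; (r_i+r_j)·cross = 19.5·-75.7500 = -1477.1250
edge 1: (12.5,11.5)→(13.5,11.5)  cross = 12.5·11.5 − 13.5·11.5 = -11.5000; (r_i+r_j)·cross = 26·-11.5000 = -299.0000
edge 2: (13.5,11.5)→(20,35.5)  cross = 13.5·35.5 − 20·11.5 = 249.2500; (r_i+r_j)·cross = 33.5·249.2500 = 8349.8750
edge 3: (20,35.5)→(15,37)  cross = 20·37 − 15·35.5 = 207.5000; (r_i+r_j)·cross = 35·207.5000 = 7262.5000
edge 4: (15,37)→(12,32)  cross = 15·32 − 12·37 = 36.0000; (r_i+r_j)·cross = 27·36.0000 = 972.0000
edge 5: (12,32)→(7,12.5)  cross = 12·12.5 − 7·32 = -74.0000; (r_i+r_j)·cross = 19·-74.0000 = -1406.0000
Σcross = 331.5000 → A = |Σcross|/2 = 165.7500 mm²
Σ(r_i+r_j)·cross = 13402.2500 → first moment M = |Σ|/6 = 2233.7083
R_c = M/A = 2233.7083/165.7500 = 13.4764 mm
θ = 217° = 3.787364 rad
V = θ·R_c·A = 3.787364·13.4764·165.7500 = 8459.868 mm³

Volume = 8459.868 mm³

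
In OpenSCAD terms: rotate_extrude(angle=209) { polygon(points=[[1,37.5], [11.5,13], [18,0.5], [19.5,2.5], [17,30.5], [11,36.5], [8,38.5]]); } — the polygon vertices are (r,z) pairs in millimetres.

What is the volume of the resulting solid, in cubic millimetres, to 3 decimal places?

Volume = 13587.521 mm³

Profile (r,z), 7 vertices: (1,37.5) (11.5,13) (18,0.5) (19.5,2.5) (17,30.5) (11,36.5) (8,38.5)
edge 0: (1,37.5)→(11.5,13)  cross = 1·13 − 11.5·37.5 = -418.2500; (r_i+r_j)·cross = 12.5·-418.2500 = -5228.1250
edge 1: (11.5,13)→(18,0.5)  cross = 11.5·0.5 − 18·13 = -228.2500; (r_i+r_j)·cross = 29.5·-228.2500 = -6733.3750
edge 2: (18,0.5)→(19.5,2.5)  cross = 18·2.5 − 19.5·0.5 = 35.2500; (r_i+r_j)·cross = 37.5·35.2500 = 1321.8750
edge 3: (19.5,2.5)→(17,30.5)  cross = 19.5·30.5 − 17·2.5 = 552.2500; (r_i+r_j)·cross = 36.5·552.2500 = 20157.1250
edge 4: (17,30.5)→(11,36.5)  cross = 17·36.5 − 11·30.5 = 285.0000; (r_i+r_j)·cross = 28·285.0000 = 7980.0000
edge 5: (11,36.5)→(8,38.5)  cross = 11·38.5 − 8·36.5 = 131.5000; (r_i+r_j)·cross = 19·131.5000 = 2498.5000
edge 6: (8,38.5)→(1,37.5)  cross = 8·37.5 − 1·38.5 = 261.5000; (r_i+r_j)·cross = 9·261.5000 = 2353.5000
Σcross = 619.0000 → A = |Σcross|/2 = 309.5000 mm²
Σ(r_i+r_j)·cross = 22349.5000 → first moment M = |Σ|/6 = 3724.9167
R_c = M/A = 3724.9167/309.5000 = 12.0353 mm
θ = 209° = 3.647738 rad
V = θ·R_c·A = 3.647738·12.0353·309.5000 = 13587.521 mm³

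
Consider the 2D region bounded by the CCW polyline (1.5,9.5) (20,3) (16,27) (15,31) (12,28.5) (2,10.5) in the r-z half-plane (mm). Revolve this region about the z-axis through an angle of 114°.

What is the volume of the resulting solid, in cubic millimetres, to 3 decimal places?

Profile (r,z), 6 vertices: (1.5,9.5) (20,3) (16,27) (15,31) (12,28.5) (2,10.5)
edge 0: (1.5,9.5)→(20,3)  cross = 1.5·3 − 20·9.5 = -185.5000; (r_i+r_j)·cross = 21.5·-185.5000 = -3988.2500
edge 1: (20,3)→(16,27)  cross = 20·27 − 16·3 = 492.0000; (r_i+r_j)·cross = 36·492.0000 = 17712.0000
edge 2: (16,27)→(15,31)  cross = 16·31 − 15·27 = 91.0000; (r_i+r_j)·cross = 31·91.0000 = 2821.0000
edge 3: (15,31)→(12,28.5)  cross = 15·28.5 − 12·31 = 55.5000; (r_i+r_j)·cross = 27·55.5000 = 1498.5000
edge 4: (12,28.5)→(2,10.5)  cross = 12·10.5 − 2·28.5 = 69.0000; (r_i+r_j)·cross = 14·69.0000 = 966.0000
edge 5: (2,10.5)→(1.5,9.5)  cross = 2·9.5 − 1.5·10.5 = 3.2500; (r_i+r_j)·cross = 3.5·3.2500 = 11.3750
Σcross = 525.2500 → A = |Σcross|/2 = 262.6250 mm²
Σ(r_i+r_j)·cross = 19020.6250 → first moment M = |Σ|/6 = 3170.1042
R_c = M/A = 3170.1042/262.6250 = 12.0708 mm
θ = 114° = 1.989675 rad
V = θ·R_c·A = 1.989675·12.0708·262.6250 = 6307.478 mm³

Volume = 6307.478 mm³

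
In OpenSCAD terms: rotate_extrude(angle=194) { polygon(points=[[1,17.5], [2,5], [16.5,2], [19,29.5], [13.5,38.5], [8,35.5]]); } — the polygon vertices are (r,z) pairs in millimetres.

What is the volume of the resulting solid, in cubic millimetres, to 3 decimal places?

Volume = 16840.178 mm³

Profile (r,z), 6 vertices: (1,17.5) (2,5) (16.5,2) (19,29.5) (13.5,38.5) (8,35.5)
edge 0: (1,17.5)→(2,5)  cross = 1·5 − 2·17.5 = -30.0000; (r_i+r_j)·cross = 3·-30.0000 = -90.0000
edge 1: (2,5)→(16.5,2)  cross = 2·2 − 16.5·5 = -78.5000; (r_i+r_j)·cross = 18.5·-78.5000 = -1452.2500
edge 2: (16.5,2)→(19,29.5)  cross = 16.5·29.5 − 19·2 = 448.7500; (r_i+r_j)·cross = 35.5·448.7500 = 15930.6250
edge 3: (19,29.5)→(13.5,38.5)  cross = 19·38.5 − 13.5·29.5 = 333.2500; (r_i+r_j)·cross = 32.5·333.2500 = 10830.6250
edge 4: (13.5,38.5)→(8,35.5)  cross = 13.5·35.5 − 8·38.5 = 171.2500; (r_i+r_j)·cross = 21.5·171.2500 = 3681.8750
edge 5: (8,35.5)→(1,17.5)  cross = 8·17.5 − 1·35.5 = 104.5000; (r_i+r_j)·cross = 9·104.5000 = 940.5000
Σcross = 949.2500 → A = |Σcross|/2 = 474.6250 mm²
Σ(r_i+r_j)·cross = 29841.3750 → first moment M = |Σ|/6 = 4973.5625
R_c = M/A = 4973.5625/474.6250 = 10.4789 mm
θ = 194° = 3.385939 rad
V = θ·R_c·A = 3.385939·10.4789·474.6250 = 16840.178 mm³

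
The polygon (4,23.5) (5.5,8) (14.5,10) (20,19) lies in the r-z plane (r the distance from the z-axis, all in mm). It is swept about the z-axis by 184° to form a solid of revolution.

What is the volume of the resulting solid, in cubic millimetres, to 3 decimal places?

Profile (r,z), 4 vertices: (4,23.5) (5.5,8) (14.5,10) (20,19)
edge 0: (4,23.5)→(5.5,8)  cross = 4·8 − 5.5·23.5 = -97.2500; (r_i+r_j)·cross = 9.5·-97.2500 = -923.8750
edge 1: (5.5,8)→(14.5,10)  cross = 5.5·10 − 14.5·8 = -61.0000; (r_i+r_j)·cross = 20·-61.0000 = -1220.0000
edge 2: (14.5,10)→(20,19)  cross = 14.5·19 − 20·10 = 75.5000; (r_i+r_j)·cross = 34.5·75.5000 = 2604.7500
edge 3: (20,19)→(4,23.5)  cross = 20·23.5 − 4·19 = 394.0000; (r_i+r_j)·cross = 24·394.0000 = 9456.0000
Σcross = 311.2500 → A = |Σcross|/2 = 155.6250 mm²
Σ(r_i+r_j)·cross = 9916.8750 → first moment M = |Σ|/6 = 1652.8125
R_c = M/A = 1652.8125/155.6250 = 10.6205 mm
θ = 184° = 3.211406 rad
V = θ·R_c·A = 3.211406·10.6205·155.6250 = 5307.852 mm³

Volume = 5307.852 mm³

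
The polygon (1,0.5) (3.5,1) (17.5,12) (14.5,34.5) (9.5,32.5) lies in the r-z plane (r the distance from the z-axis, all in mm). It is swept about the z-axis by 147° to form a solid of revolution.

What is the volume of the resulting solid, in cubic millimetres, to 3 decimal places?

Profile (r,z), 5 vertices: (1,0.5) (3.5,1) (17.5,12) (14.5,34.5) (9.5,32.5)
edge 0: (1,0.5)→(3.5,1)  cross = 1·1 − 3.5·0.5 = -0.7500; (r_i+r_j)·cross = 4.5·-0.7500 = -3.3750
edge 1: (3.5,1)→(17.5,12)  cross = 3.5·12 − 17.5·1 = 24.5000; (r_i+r_j)·cross = 21·24.5000 = 514.5000
edge 2: (17.5,12)→(14.5,34.5)  cross = 17.5·34.5 − 14.5·12 = 429.7500; (r_i+r_j)·cross = 32·429.7500 = 13752.0000
edge 3: (14.5,34.5)→(9.5,32.5)  cross = 14.5·32.5 − 9.5·34.5 = 143.5000; (r_i+r_j)·cross = 24·143.5000 = 3444.0000
edge 4: (9.5,32.5)→(1,0.5)  cross = 9.5·0.5 − 1·32.5 = -27.7500; (r_i+r_j)·cross = 10.5·-27.7500 = -291.3750
Σcross = 569.2500 → A = |Σcross|/2 = 284.6250 mm²
Σ(r_i+r_j)·cross = 17415.7500 → first moment M = |Σ|/6 = 2902.6250
R_c = M/A = 2902.6250/284.6250 = 10.1981 mm
θ = 147° = 2.565634 rad
V = θ·R_c·A = 2.565634·10.1981·284.6250 = 7447.073 mm³

Volume = 7447.073 mm³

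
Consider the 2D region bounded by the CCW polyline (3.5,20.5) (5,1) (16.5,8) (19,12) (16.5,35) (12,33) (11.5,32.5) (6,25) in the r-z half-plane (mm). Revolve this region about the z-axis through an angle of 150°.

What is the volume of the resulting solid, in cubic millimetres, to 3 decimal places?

Volume = 10308.896 mm³

Profile (r,z), 8 vertices: (3.5,20.5) (5,1) (16.5,8) (19,12) (16.5,35) (12,33) (11.5,32.5) (6,25)
edge 0: (3.5,20.5)→(5,1)  cross = 3.5·1 − 5·20.5 = -99.0000; (r_i+r_j)·cross = 8.5·-99.0000 = -841.5000
edge 1: (5,1)→(16.5,8)  cross = 5·8 − 16.5·1 = 23.5000; (r_i+r_j)·cross = 21.5·23.5000 = 505.2500
edge 2: (16.5,8)→(19,12)  cross = 16.5·12 − 19·8 = 46.0000; (r_i+r_j)·cross = 35.5·46.0000 = 1633.0000
edge 3: (19,12)→(16.5,35)  cross = 19·35 − 16.5·12 = 467.0000; (r_i+r_j)·cross = 35.5·467.0000 = 16578.5000
edge 4: (16.5,35)→(12,33)  cross = 16.5·33 − 12·35 = 124.5000; (r_i+r_j)·cross = 28.5·124.5000 = 3548.2500
edge 5: (12,33)→(11.5,32.5)  cross = 12·32.5 − 11.5·33 = 10.5000; (r_i+r_j)·cross = 23.5·10.5000 = 246.7500
edge 6: (11.5,32.5)→(6,25)  cross = 11.5·25 − 6·32.5 = 92.5000; (r_i+r_j)·cross = 17.5·92.5000 = 1618.7500
edge 7: (6,25)→(3.5,20.5)  cross = 6·20.5 − 3.5·25 = 35.5000; (r_i+r_j)·cross = 9.5·35.5000 = 337.2500
Σcross = 700.5000 → A = |Σcross|/2 = 350.2500 mm²
Σ(r_i+r_j)·cross = 23626.2500 → first moment M = |Σ|/6 = 3937.7083
R_c = M/A = 3937.7083/350.2500 = 11.2426 mm
θ = 150° = 2.617994 rad
V = θ·R_c·A = 2.617994·11.2426·350.2500 = 10308.896 mm³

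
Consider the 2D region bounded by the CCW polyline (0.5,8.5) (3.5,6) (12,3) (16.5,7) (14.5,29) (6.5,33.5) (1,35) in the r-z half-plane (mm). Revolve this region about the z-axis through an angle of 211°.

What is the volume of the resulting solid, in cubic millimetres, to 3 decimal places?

Volume = 11842.004 mm³

Profile (r,z), 7 vertices: (0.5,8.5) (3.5,6) (12,3) (16.5,7) (14.5,29) (6.5,33.5) (1,35)
edge 0: (0.5,8.5)→(3.5,6)  cross = 0.5·6 − 3.5·8.5 = -26.7500; (r_i+r_j)·cross = 4·-26.7500 = -107.0000
edge 1: (3.5,6)→(12,3)  cross = 3.5·3 − 12·6 = -61.5000; (r_i+r_j)·cross = 15.5·-61.5000 = -953.2500
edge 2: (12,3)→(16.5,7)  cross = 12·7 − 16.5·3 = 34.5000; (r_i+r_j)·cross = 28.5·34.5000 = 983.2500
edge 3: (16.5,7)→(14.5,29)  cross = 16.5·29 − 14.5·7 = 377.0000; (r_i+r_j)·cross = 31·377.0000 = 11687.0000
edge 4: (14.5,29)→(6.5,33.5)  cross = 14.5·33.5 − 6.5·29 = 297.2500; (r_i+r_j)·cross = 21·297.2500 = 6242.2500
edge 5: (6.5,33.5)→(1,35)  cross = 6.5·35 − 1·33.5 = 194.0000; (r_i+r_j)·cross = 7.5·194.0000 = 1455.0000
edge 6: (1,35)→(0.5,8.5)  cross = 1·8.5 − 0.5·35 = -9.0000; (r_i+r_j)·cross = 1.5·-9.0000 = -13.5000
Σcross = 805.5000 → A = |Σcross|/2 = 402.7500 mm²
Σ(r_i+r_j)·cross = 19293.7500 → first moment M = |Σ|/6 = 3215.6250
R_c = M/A = 3215.6250/402.7500 = 7.9842 mm
θ = 211° = 3.682645 rad
V = θ·R_c·A = 3.682645·7.9842·402.7500 = 11842.004 mm³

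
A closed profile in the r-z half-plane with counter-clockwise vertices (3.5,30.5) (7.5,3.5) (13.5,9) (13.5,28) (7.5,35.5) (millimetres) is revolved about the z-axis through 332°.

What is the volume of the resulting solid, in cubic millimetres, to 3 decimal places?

Volume = 11369.761 mm³

Profile (r,z), 5 vertices: (3.5,30.5) (7.5,3.5) (13.5,9) (13.5,28) (7.5,35.5)
edge 0: (3.5,30.5)→(7.5,3.5)  cross = 3.5·3.5 − 7.5·30.5 = -216.5000; (r_i+r_j)·cross = 11·-216.5000 = -2381.5000
edge 1: (7.5,3.5)→(13.5,9)  cross = 7.5·9 − 13.5·3.5 = 20.2500; (r_i+r_j)·cross = 21·20.2500 = 425.2500
edge 2: (13.5,9)→(13.5,28)  cross = 13.5·28 − 13.5·9 = 256.5000; (r_i+r_j)·cross = 27·256.5000 = 6925.5000
edge 3: (13.5,28)→(7.5,35.5)  cross = 13.5·35.5 − 7.5·28 = 269.2500; (r_i+r_j)·cross = 21·269.2500 = 5654.2500
edge 4: (7.5,35.5)→(3.5,30.5)  cross = 7.5·30.5 − 3.5·35.5 = 104.5000; (r_i+r_j)·cross = 11·104.5000 = 1149.5000
Σcross = 434.0000 → A = |Σcross|/2 = 217.0000 mm²
Σ(r_i+r_j)·cross = 11773.0000 → first moment M = |Σ|/6 = 1962.1667
R_c = M/A = 1962.1667/217.0000 = 9.0422 mm
θ = 332° = 5.794493 rad
V = θ·R_c·A = 5.794493·9.0422·217.0000 = 11369.761 mm³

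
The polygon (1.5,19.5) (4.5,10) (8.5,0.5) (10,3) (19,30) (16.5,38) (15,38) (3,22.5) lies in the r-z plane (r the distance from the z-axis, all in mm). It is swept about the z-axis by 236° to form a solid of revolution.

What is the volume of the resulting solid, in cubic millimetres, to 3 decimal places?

Profile (r,z), 8 vertices: (1.5,19.5) (4.5,10) (8.5,0.5) (10,3) (19,30) (16.5,38) (15,38) (3,22.5)
edge 0: (1.5,19.5)→(4.5,10)  cross = 1.5·10 − 4.5·19.5 = -72.7500; (r_i+r_j)·cross = 6·-72.7500 = -436.5000
edge 1: (4.5,10)→(8.5,0.5)  cross = 4.5·0.5 − 8.5·10 = -82.7500; (r_i+r_j)·cross = 13·-82.7500 = -1075.7500
edge 2: (8.5,0.5)→(10,3)  cross = 8.5·3 − 10·0.5 = 20.5000; (r_i+r_j)·cross = 18.5·20.5000 = 379.2500
edge 3: (10,3)→(19,30)  cross = 10·30 − 19·3 = 243.0000; (r_i+r_j)·cross = 29·243.0000 = 7047.0000
edge 4: (19,30)→(16.5,38)  cross = 19·38 − 16.5·30 = 227.0000; (r_i+r_j)·cross = 35.5·227.0000 = 8058.5000
edge 5: (16.5,38)→(15,38)  cross = 16.5·38 − 15·38 = 57.0000; (r_i+r_j)·cross = 31.5·57.0000 = 1795.5000
edge 6: (15,38)→(3,22.5)  cross = 15·22.5 − 3·38 = 223.5000; (r_i+r_j)·cross = 18·223.5000 = 4023.0000
edge 7: (3,22.5)→(1.5,19.5)  cross = 3·19.5 − 1.5·22.5 = 24.7500; (r_i+r_j)·cross = 4.5·24.7500 = 111.3750
Σcross = 640.2500 → A = |Σcross|/2 = 320.1250 mm²
Σ(r_i+r_j)·cross = 19902.3750 → first moment M = |Σ|/6 = 3317.0625
R_c = M/A = 3317.0625/320.1250 = 10.3618 mm
θ = 236° = 4.118977 rad
V = θ·R_c·A = 4.118977·10.3618·320.1250 = 13662.904 mm³

Volume = 13662.904 mm³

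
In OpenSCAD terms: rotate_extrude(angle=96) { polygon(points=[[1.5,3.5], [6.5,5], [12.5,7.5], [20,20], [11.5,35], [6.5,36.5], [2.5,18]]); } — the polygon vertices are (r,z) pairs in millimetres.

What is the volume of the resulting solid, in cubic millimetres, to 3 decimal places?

Profile (r,z), 7 vertices: (1.5,3.5) (6.5,5) (12.5,7.5) (20,20) (11.5,35) (6.5,36.5) (2.5,18)
edge 0: (1.5,3.5)→(6.5,5)  cross = 1.5·5 − 6.5·3.5 = -15.2500; (r_i+r_j)·cross = 8·-15.2500 = -122.0000
edge 1: (6.5,5)→(12.5,7.5)  cross = 6.5·7.5 − 12.5·5 = -13.7500; (r_i+r_j)·cross = 19·-13.7500 = -261.2500
edge 2: (12.5,7.5)→(20,20)  cross = 12.5·20 − 20·7.5 = 100.0000; (r_i+r_j)·cross = 32.5·100.0000 = 3250.0000
edge 3: (20,20)→(11.5,35)  cross = 20·35 − 11.5·20 = 470.0000; (r_i+r_j)·cross = 31.5·470.0000 = 14805.0000
edge 4: (11.5,35)→(6.5,36.5)  cross = 11.5·36.5 − 6.5·35 = 192.2500; (r_i+r_j)·cross = 18·192.2500 = 3460.5000
edge 5: (6.5,36.5)→(2.5,18)  cross = 6.5·18 − 2.5·36.5 = 25.7500; (r_i+r_j)·cross = 9·25.7500 = 231.7500
edge 6: (2.5,18)→(1.5,3.5)  cross = 2.5·3.5 − 1.5·18 = -18.2500; (r_i+r_j)·cross = 4·-18.2500 = -73.0000
Σcross = 740.7500 → A = |Σcross|/2 = 370.3750 mm²
Σ(r_i+r_j)·cross = 21291.0000 → first moment M = |Σ|/6 = 3548.5000
R_c = M/A = 3548.5000/370.3750 = 9.5808 mm
θ = 96° = 1.675516 rad
V = θ·R_c·A = 1.675516·9.5808·370.3750 = 5945.569 mm³

Volume = 5945.569 mm³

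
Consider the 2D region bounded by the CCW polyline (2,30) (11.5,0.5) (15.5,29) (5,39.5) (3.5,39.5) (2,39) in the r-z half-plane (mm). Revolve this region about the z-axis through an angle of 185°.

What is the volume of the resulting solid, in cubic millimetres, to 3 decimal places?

Profile (r,z), 6 vertices: (2,30) (11.5,0.5) (15.5,29) (5,39.5) (3.5,39.5) (2,39)
edge 0: (2,30)→(11.5,0.5)  cross = 2·0.5 − 11.5·30 = -344.0000; (r_i+r_j)·cross = 13.5·-344.0000 = -4644.0000
edge 1: (11.5,0.5)→(15.5,29)  cross = 11.5·29 − 15.5·0.5 = 325.7500; (r_i+r_j)·cross = 27·325.7500 = 8795.2500
edge 2: (15.5,29)→(5,39.5)  cross = 15.5·39.5 − 5·29 = 467.2500; (r_i+r_j)·cross = 20.5·467.2500 = 9578.6250
edge 3: (5,39.5)→(3.5,39.5)  cross = 5·39.5 − 3.5·39.5 = 59.2500; (r_i+r_j)·cross = 8.5·59.2500 = 503.6250
edge 4: (3.5,39.5)→(2,39)  cross = 3.5·39 − 2·39.5 = 57.5000; (r_i+r_j)·cross = 5.5·57.5000 = 316.2500
edge 5: (2,39)→(2,30)  cross = 2·30 − 2·39 = -18.0000; (r_i+r_j)·cross = 4·-18.0000 = -72.0000
Σcross = 547.7500 → A = |Σcross|/2 = 273.8750 mm²
Σ(r_i+r_j)·cross = 14477.7500 → first moment M = |Σ|/6 = 2412.9583
R_c = M/A = 2412.9583/273.8750 = 8.8104 mm
θ = 185° = 3.228859 rad
V = θ·R_c·A = 3.228859·8.8104·273.8750 = 7791.103 mm³

Volume = 7791.103 mm³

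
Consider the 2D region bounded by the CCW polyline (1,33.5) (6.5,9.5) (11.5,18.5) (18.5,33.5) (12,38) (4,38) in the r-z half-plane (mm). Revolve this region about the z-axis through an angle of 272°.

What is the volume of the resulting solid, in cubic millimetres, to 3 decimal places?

Volume = 11433.565 mm³

Profile (r,z), 6 vertices: (1,33.5) (6.5,9.5) (11.5,18.5) (18.5,33.5) (12,38) (4,38)
edge 0: (1,33.5)→(6.5,9.5)  cross = 1·9.5 − 6.5·33.5 = -208.2500; (r_i+r_j)·cross = 7.5·-208.2500 = -1561.8750
edge 1: (6.5,9.5)→(11.5,18.5)  cross = 6.5·18.5 − 11.5·9.5 = 11.0000; (r_i+r_j)·cross = 18·11.0000 = 198.0000
edge 2: (11.5,18.5)→(18.5,33.5)  cross = 11.5·33.5 − 18.5·18.5 = 43.0000; (r_i+r_j)·cross = 30·43.0000 = 1290.0000
edge 3: (18.5,33.5)→(12,38)  cross = 18.5·38 − 12·33.5 = 301.0000; (r_i+r_j)·cross = 30.5·301.0000 = 9180.5000
edge 4: (12,38)→(4,38)  cross = 12·38 − 4·38 = 304.0000; (r_i+r_j)·cross = 16·304.0000 = 4864.0000
edge 5: (4,38)→(1,33.5)  cross = 4·33.5 − 1·38 = 96.0000; (r_i+r_j)·cross = 5·96.0000 = 480.0000
Σcross = 546.7500 → A = |Σcross|/2 = 273.3750 mm²
Σ(r_i+r_j)·cross = 14450.6250 → first moment M = |Σ|/6 = 2408.4375
R_c = M/A = 2408.4375/273.3750 = 8.8100 mm
θ = 272° = 4.747296 rad
V = θ·R_c·A = 4.747296·8.8100·273.3750 = 11433.565 mm³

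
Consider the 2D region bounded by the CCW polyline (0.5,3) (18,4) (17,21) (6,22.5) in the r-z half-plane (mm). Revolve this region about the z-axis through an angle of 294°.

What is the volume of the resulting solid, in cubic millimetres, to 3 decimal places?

Volume = 13539.171 mm³

Profile (r,z), 4 vertices: (0.5,3) (18,4) (17,21) (6,22.5)
edge 0: (0.5,3)→(18,4)  cross = 0.5·4 − 18·3 = -52.0000; (r_i+r_j)·cross = 18.5·-52.0000 = -962.0000
edge 1: (18,4)→(17,21)  cross = 18·21 − 17·4 = 310.0000; (r_i+r_j)·cross = 35·310.0000 = 10850.0000
edge 2: (17,21)→(6,22.5)  cross = 17·22.5 − 6·21 = 256.5000; (r_i+r_j)·cross = 23·256.5000 = 5899.5000
edge 3: (6,22.5)→(0.5,3)  cross = 6·3 − 0.5·22.5 = 6.7500; (r_i+r_j)·cross = 6.5·6.7500 = 43.8750
Σcross = 521.2500 → A = |Σcross|/2 = 260.6250 mm²
Σ(r_i+r_j)·cross = 15831.3750 → first moment M = |Σ|/6 = 2638.5625
R_c = M/A = 2638.5625/260.6250 = 10.1240 mm
θ = 294° = 5.131268 rad
V = θ·R_c·A = 5.131268·10.1240·260.6250 = 13539.171 mm³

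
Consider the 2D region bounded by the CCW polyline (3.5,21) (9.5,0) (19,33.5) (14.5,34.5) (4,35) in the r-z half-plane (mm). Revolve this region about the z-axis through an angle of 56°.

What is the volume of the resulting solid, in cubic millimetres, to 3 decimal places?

Volume = 3047.851 mm³

Profile (r,z), 5 vertices: (3.5,21) (9.5,0) (19,33.5) (14.5,34.5) (4,35)
edge 0: (3.5,21)→(9.5,0)  cross = 3.5·0 − 9.5·21 = -199.5000; (r_i+r_j)·cross = 13·-199.5000 = -2593.5000
edge 1: (9.5,0)→(19,33.5)  cross = 9.5·33.5 − 19·0 = 318.2500; (r_i+r_j)·cross = 28.5·318.2500 = 9070.1250
edge 2: (19,33.5)→(14.5,34.5)  cross = 19·34.5 − 14.5·33.5 = 169.7500; (r_i+r_j)·cross = 33.5·169.7500 = 5686.6250
edge 3: (14.5,34.5)→(4,35)  cross = 14.5·35 − 4·34.5 = 369.5000; (r_i+r_j)·cross = 18.5·369.5000 = 6835.7500
edge 4: (4,35)→(3.5,21)  cross = 4·21 − 3.5·35 = -38.5000; (r_i+r_j)·cross = 7.5·-38.5000 = -288.7500
Σcross = 619.5000 → A = |Σcross|/2 = 309.7500 mm²
Σ(r_i+r_j)·cross = 18710.2500 → first moment M = |Σ|/6 = 3118.3750
R_c = M/A = 3118.3750/309.7500 = 10.0674 mm
θ = 56° = 0.977384 rad
V = θ·R_c·A = 0.977384·10.0674·309.7500 = 3047.851 mm³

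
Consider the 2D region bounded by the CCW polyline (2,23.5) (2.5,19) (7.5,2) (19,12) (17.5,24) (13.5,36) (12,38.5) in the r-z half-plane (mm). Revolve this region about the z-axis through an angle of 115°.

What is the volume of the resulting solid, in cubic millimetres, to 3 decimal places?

Volume = 7855.316 mm³

Profile (r,z), 7 vertices: (2,23.5) (2.5,19) (7.5,2) (19,12) (17.5,24) (13.5,36) (12,38.5)
edge 0: (2,23.5)→(2.5,19)  cross = 2·19 − 2.5·23.5 = -20.7500; (r_i+r_j)·cross = 4.5·-20.7500 = -93.3750
edge 1: (2.5,19)→(7.5,2)  cross = 2.5·2 − 7.5·19 = -137.5000; (r_i+r_j)·cross = 10·-137.5000 = -1375.0000
edge 2: (7.5,2)→(19,12)  cross = 7.5·12 − 19·2 = 52.0000; (r_i+r_j)·cross = 26.5·52.0000 = 1378.0000
edge 3: (19,12)→(17.5,24)  cross = 19·24 − 17.5·12 = 246.0000; (r_i+r_j)·cross = 36.5·246.0000 = 8979.0000
edge 4: (17.5,24)→(13.5,36)  cross = 17.5·36 − 13.5·24 = 306.0000; (r_i+r_j)·cross = 31·306.0000 = 9486.0000
edge 5: (13.5,36)→(12,38.5)  cross = 13.5·38.5 − 12·36 = 87.7500; (r_i+r_j)·cross = 25.5·87.7500 = 2237.6250
edge 6: (12,38.5)→(2,23.5)  cross = 12·23.5 − 2·38.5 = 205.0000; (r_i+r_j)·cross = 14·205.0000 = 2870.0000
Σcross = 738.5000 → A = |Σcross|/2 = 369.2500 mm²
Σ(r_i+r_j)·cross = 23482.2500 → first moment M = |Σ|/6 = 3913.7083
R_c = M/A = 3913.7083/369.2500 = 10.5991 mm
θ = 115° = 2.007129 rad
V = θ·R_c·A = 2.007129·10.5991·369.2500 = 7855.316 mm³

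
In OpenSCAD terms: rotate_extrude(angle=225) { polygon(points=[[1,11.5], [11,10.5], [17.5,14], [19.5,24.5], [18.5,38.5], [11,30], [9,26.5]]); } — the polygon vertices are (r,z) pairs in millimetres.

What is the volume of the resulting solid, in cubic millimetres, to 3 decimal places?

Volume = 13029.183 mm³

Profile (r,z), 7 vertices: (1,11.5) (11,10.5) (17.5,14) (19.5,24.5) (18.5,38.5) (11,30) (9,26.5)
edge 0: (1,11.5)→(11,10.5)  cross = 1·10.5 − 11·11.5 = -116.0000; (r_i+r_j)·cross = 12·-116.0000 = -1392.0000
edge 1: (11,10.5)→(17.5,14)  cross = 11·14 − 17.5·10.5 = -29.7500; (r_i+r_j)·cross = 28.5·-29.7500 = -847.8750
edge 2: (17.5,14)→(19.5,24.5)  cross = 17.5·24.5 − 19.5·14 = 155.7500; (r_i+r_j)·cross = 37·155.7500 = 5762.7500
edge 3: (19.5,24.5)→(18.5,38.5)  cross = 19.5·38.5 − 18.5·24.5 = 297.5000; (r_i+r_j)·cross = 38·297.5000 = 11305.0000
edge 4: (18.5,38.5)→(11,30)  cross = 18.5·30 − 11·38.5 = 131.5000; (r_i+r_j)·cross = 29.5·131.5000 = 3879.2500
edge 5: (11,30)→(9,26.5)  cross = 11·26.5 − 9·30 = 21.5000; (r_i+r_j)·cross = 20·21.5000 = 430.0000
edge 6: (9,26.5)→(1,11.5)  cross = 9·11.5 − 1·26.5 = 77.0000; (r_i+r_j)·cross = 10·77.0000 = 770.0000
Σcross = 537.5000 → A = |Σcross|/2 = 268.7500 mm²
Σ(r_i+r_j)·cross = 19907.1250 → first moment M = |Σ|/6 = 3317.8542
R_c = M/A = 3317.8542/268.7500 = 12.3455 mm
θ = 225° = 3.926991 rad
V = θ·R_c·A = 3.926991·12.3455·268.7500 = 13029.183 mm³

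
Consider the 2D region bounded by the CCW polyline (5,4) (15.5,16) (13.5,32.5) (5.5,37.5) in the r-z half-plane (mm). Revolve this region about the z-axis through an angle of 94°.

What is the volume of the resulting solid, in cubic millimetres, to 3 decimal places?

Profile (r,z), 4 vertices: (5,4) (15.5,16) (13.5,32.5) (5.5,37.5)
edge 0: (5,4)→(15.5,16)  cross = 5·16 − 15.5·4 = 18.0000; (r_i+r_j)·cross = 20.5·18.0000 = 369.0000
edge 1: (15.5,16)→(13.5,32.5)  cross = 15.5·32.5 − 13.5·16 = 287.7500; (r_i+r_j)·cross = 29·287.7500 = 8344.7500
edge 2: (13.5,32.5)→(5.5,37.5)  cross = 13.5·37.5 − 5.5·32.5 = 327.5000; (r_i+r_j)·cross = 19·327.5000 = 6222.5000
edge 3: (5.5,37.5)→(5,4)  cross = 5.5·4 − 5·37.5 = -165.5000; (r_i+r_j)·cross = 10.5·-165.5000 = -1737.7500
Σcross = 467.7500 → A = |Σcross|/2 = 233.8750 mm²
Σ(r_i+r_j)·cross = 13198.5000 → first moment M = |Σ|/6 = 2199.7500
R_c = M/A = 2199.7500/233.8750 = 9.4057 mm
θ = 94° = 1.640609 rad
V = θ·R_c·A = 1.640609·9.4057·233.8750 = 3608.931 mm³

Volume = 3608.931 mm³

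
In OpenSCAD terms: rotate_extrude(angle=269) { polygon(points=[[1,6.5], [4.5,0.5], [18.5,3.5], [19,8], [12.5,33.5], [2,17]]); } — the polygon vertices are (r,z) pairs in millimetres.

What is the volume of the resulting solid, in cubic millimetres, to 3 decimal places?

Volume = 17250.074 mm³

Profile (r,z), 6 vertices: (1,6.5) (4.5,0.5) (18.5,3.5) (19,8) (12.5,33.5) (2,17)
edge 0: (1,6.5)→(4.5,0.5)  cross = 1·0.5 − 4.5·6.5 = -28.7500; (r_i+r_j)·cross = 5.5·-28.7500 = -158.1250
edge 1: (4.5,0.5)→(18.5,3.5)  cross = 4.5·3.5 − 18.5·0.5 = 6.5000; (r_i+r_j)·cross = 23·6.5000 = 149.5000
edge 2: (18.5,3.5)→(19,8)  cross = 18.5·8 − 19·3.5 = 81.5000; (r_i+r_j)·cross = 37.5·81.5000 = 3056.2500
edge 3: (19,8)→(12.5,33.5)  cross = 19·33.5 − 12.5·8 = 536.5000; (r_i+r_j)·cross = 31.5·536.5000 = 16899.7500
edge 4: (12.5,33.5)→(2,17)  cross = 12.5·17 − 2·33.5 = 145.5000; (r_i+r_j)·cross = 14.5·145.5000 = 2109.7500
edge 5: (2,17)→(1,6.5)  cross = 2·6.5 − 1·17 = -4.0000; (r_i+r_j)·cross = 3·-4.0000 = -12.0000
Σcross = 737.2500 → A = |Σcross|/2 = 368.6250 mm²
Σ(r_i+r_j)·cross = 22045.1250 → first moment M = |Σ|/6 = 3674.1875
R_c = M/A = 3674.1875/368.6250 = 9.9673 mm
θ = 269° = 4.694936 rad
V = θ·R_c·A = 4.694936·9.9673·368.6250 = 17250.074 mm³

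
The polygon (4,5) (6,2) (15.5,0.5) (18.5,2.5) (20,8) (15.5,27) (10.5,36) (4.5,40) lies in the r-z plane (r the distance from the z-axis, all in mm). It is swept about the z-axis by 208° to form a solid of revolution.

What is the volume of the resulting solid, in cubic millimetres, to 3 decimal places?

Volume = 17280.307 mm³

Profile (r,z), 8 vertices: (4,5) (6,2) (15.5,0.5) (18.5,2.5) (20,8) (15.5,27) (10.5,36) (4.5,40)
edge 0: (4,5)→(6,2)  cross = 4·2 − 6·5 = -22.0000; (r_i+r_j)·cross = 10·-22.0000 = -220.0000
edge 1: (6,2)→(15.5,0.5)  cross = 6·0.5 − 15.5·2 = -28.0000; (r_i+r_j)·cross = 21.5·-28.0000 = -602.0000
edge 2: (15.5,0.5)→(18.5,2.5)  cross = 15.5·2.5 − 18.5·0.5 = 29.5000; (r_i+r_j)·cross = 34·29.5000 = 1003.0000
edge 3: (18.5,2.5)→(20,8)  cross = 18.5·8 − 20·2.5 = 98.0000; (r_i+r_j)·cross = 38.5·98.0000 = 3773.0000
edge 4: (20,8)→(15.5,27)  cross = 20·27 − 15.5·8 = 416.0000; (r_i+r_j)·cross = 35.5·416.0000 = 14768.0000
edge 5: (15.5,27)→(10.5,36)  cross = 15.5·36 − 10.5·27 = 274.5000; (r_i+r_j)·cross = 26·274.5000 = 7137.0000
edge 6: (10.5,36)→(4.5,40)  cross = 10.5·40 − 4.5·36 = 258.0000; (r_i+r_j)·cross = 15·258.0000 = 3870.0000
edge 7: (4.5,40)→(4,5)  cross = 4.5·5 − 4·40 = -137.5000; (r_i+r_j)·cross = 8.5·-137.5000 = -1168.7500
Σcross = 888.5000 → A = |Σcross|/2 = 444.2500 mm²
Σ(r_i+r_j)·cross = 28560.2500 → first moment M = |Σ|/6 = 4760.0417
R_c = M/A = 4760.0417/444.2500 = 10.7148 mm
θ = 208° = 3.630285 rad
V = θ·R_c·A = 3.630285·10.7148·444.2500 = 17280.307 mm³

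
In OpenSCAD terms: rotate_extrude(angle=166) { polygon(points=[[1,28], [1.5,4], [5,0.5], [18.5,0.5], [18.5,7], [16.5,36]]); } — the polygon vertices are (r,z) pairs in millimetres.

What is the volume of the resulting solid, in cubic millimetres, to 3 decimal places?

Volume = 14869.152 mm³

Profile (r,z), 6 vertices: (1,28) (1.5,4) (5,0.5) (18.5,0.5) (18.5,7) (16.5,36)
edge 0: (1,28)→(1.5,4)  cross = 1·4 − 1.5·28 = -38.0000; (r_i+r_j)·cross = 2.5·-38.0000 = -95.0000
edge 1: (1.5,4)→(5,0.5)  cross = 1.5·0.5 − 5·4 = -19.2500; (r_i+r_j)·cross = 6.5·-19.2500 = -125.1250
edge 2: (5,0.5)→(18.5,0.5)  cross = 5·0.5 − 18.5·0.5 = -6.7500; (r_i+r_j)·cross = 23.5·-6.7500 = -158.6250
edge 3: (18.5,0.5)→(18.5,7)  cross = 18.5·7 − 18.5·0.5 = 120.2500; (r_i+r_j)·cross = 37·120.2500 = 4449.2500
edge 4: (18.5,7)→(16.5,36)  cross = 18.5·36 − 16.5·7 = 550.5000; (r_i+r_j)·cross = 35·550.5000 = 19267.5000
edge 5: (16.5,36)→(1,28)  cross = 16.5·28 − 1·36 = 426.0000; (r_i+r_j)·cross = 17.5·426.0000 = 7455.0000
Σcross = 1032.7500 → A = |Σcross|/2 = 516.3750 mm²
Σ(r_i+r_j)·cross = 30793.0000 → first moment M = |Σ|/6 = 5132.1667
R_c = M/A = 5132.1667/516.3750 = 9.9388 mm
θ = 166° = 2.897247 rad
V = θ·R_c·A = 2.897247·9.9388·516.3750 = 14869.152 mm³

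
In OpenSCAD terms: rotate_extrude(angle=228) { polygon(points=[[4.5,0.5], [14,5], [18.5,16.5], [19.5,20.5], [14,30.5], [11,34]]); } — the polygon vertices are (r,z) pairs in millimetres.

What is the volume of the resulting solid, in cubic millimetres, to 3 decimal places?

Volume = 12275.551 mm³

Profile (r,z), 6 vertices: (4.5,0.5) (14,5) (18.5,16.5) (19.5,20.5) (14,30.5) (11,34)
edge 0: (4.5,0.5)→(14,5)  cross = 4.5·5 − 14·0.5 = 15.5000; (r_i+r_j)·cross = 18.5·15.5000 = 286.7500
edge 1: (14,5)→(18.5,16.5)  cross = 14·16.5 − 18.5·5 = 138.5000; (r_i+r_j)·cross = 32.5·138.5000 = 4501.2500
edge 2: (18.5,16.5)→(19.5,20.5)  cross = 18.5·20.5 − 19.5·16.5 = 57.5000; (r_i+r_j)·cross = 38·57.5000 = 2185.0000
edge 3: (19.5,20.5)→(14,30.5)  cross = 19.5·30.5 − 14·20.5 = 307.7500; (r_i+r_j)·cross = 33.5·307.7500 = 10309.6250
edge 4: (14,30.5)→(11,34)  cross = 14·34 − 11·30.5 = 140.5000; (r_i+r_j)·cross = 25·140.5000 = 3512.5000
edge 5: (11,34)→(4.5,0.5)  cross = 11·0.5 − 4.5·34 = -147.5000; (r_i+r_j)·cross = 15.5·-147.5000 = -2286.2500
Σcross = 512.2500 → A = |Σcross|/2 = 256.1250 mm²
Σ(r_i+r_j)·cross = 18508.8750 → first moment M = |Σ|/6 = 3084.8125
R_c = M/A = 3084.8125/256.1250 = 12.0442 mm
θ = 228° = 3.979351 rad
V = θ·R_c·A = 3.979351·12.0442·256.1250 = 12275.551 mm³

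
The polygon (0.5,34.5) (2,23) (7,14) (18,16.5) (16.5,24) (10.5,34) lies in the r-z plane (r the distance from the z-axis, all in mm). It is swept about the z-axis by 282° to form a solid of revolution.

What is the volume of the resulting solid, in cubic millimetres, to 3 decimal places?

Profile (r,z), 6 vertices: (0.5,34.5) (2,23) (7,14) (18,16.5) (16.5,24) (10.5,34)
edge 0: (0.5,34.5)→(2,23)  cross = 0.5·23 − 2·34.5 = -57.5000; (r_i+r_j)·cross = 2.5·-57.5000 = -143.7500
edge 1: (2,23)→(7,14)  cross = 2·14 − 7·23 = -133.0000; (r_i+r_j)·cross = 9·-133.0000 = -1197.0000
edge 2: (7,14)→(18,16.5)  cross = 7·16.5 − 18·14 = -136.5000; (r_i+r_j)·cross = 25·-136.5000 = -3412.5000
edge 3: (18,16.5)→(16.5,24)  cross = 18·24 − 16.5·16.5 = 159.7500; (r_i+r_j)·cross = 34.5·159.7500 = 5511.3750
edge 4: (16.5,24)→(10.5,34)  cross = 16.5·34 − 10.5·24 = 309.0000; (r_i+r_j)·cross = 27·309.0000 = 8343.0000
edge 5: (10.5,34)→(0.5,34.5)  cross = 10.5·34.5 − 0.5·34 = 345.2500; (r_i+r_j)·cross = 11·345.2500 = 3797.7500
Σcross = 487.0000 → A = |Σcross|/2 = 243.5000 mm²
Σ(r_i+r_j)·cross = 12898.8750 → first moment M = |Σ|/6 = 2149.8125
R_c = M/A = 2149.8125/243.5000 = 8.8288 mm
θ = 282° = 4.921828 rad
V = θ·R_c·A = 4.921828·8.8288·243.5000 = 10581.008 mm³

Volume = 10581.008 mm³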